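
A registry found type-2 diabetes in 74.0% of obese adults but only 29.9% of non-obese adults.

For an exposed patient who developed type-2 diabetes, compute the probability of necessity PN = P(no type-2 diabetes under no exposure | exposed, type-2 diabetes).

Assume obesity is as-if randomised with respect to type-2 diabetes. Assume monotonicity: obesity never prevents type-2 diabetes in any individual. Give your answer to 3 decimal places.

PN ≈ 0.596

p₁ = 0.74, p₀ = 0.299.
Under exogeneity and monotonicity, PN = (p₁ − p₀) / p₁.
PN = (0.74 − 0.299) / 0.74 = 0.441 / 0.74 ≈ 0.5959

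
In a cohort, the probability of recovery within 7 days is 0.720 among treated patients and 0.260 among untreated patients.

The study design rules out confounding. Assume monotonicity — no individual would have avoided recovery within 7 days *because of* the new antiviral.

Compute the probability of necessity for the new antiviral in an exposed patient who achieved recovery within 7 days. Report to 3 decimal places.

Let p₁ = 0.72, p₀ = 0.26.
Under exogeneity and monotonicity, PN = (p₁ − p₀) / p₁.
PN = (0.72 − 0.26) / 0.72 = 0.46 / 0.72 ≈ 0.6389

PN ≈ 0.639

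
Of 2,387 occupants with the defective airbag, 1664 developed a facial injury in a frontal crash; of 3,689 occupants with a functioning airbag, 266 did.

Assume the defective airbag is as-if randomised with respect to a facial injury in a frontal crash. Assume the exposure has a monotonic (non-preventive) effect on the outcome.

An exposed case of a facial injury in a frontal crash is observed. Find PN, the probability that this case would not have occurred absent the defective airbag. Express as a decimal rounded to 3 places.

p₁ = P(outcome | exposed) = 1664/2387 = 0.69711
p₀ = P(outcome | unexposed) = 266/3689 = 0.072106
Under exogeneity and monotonicity, PN = (p₁ − p₀) / p₁.
PN = (0.69711 − 0.072106) / 0.69711 = 0.625 / 0.69711 ≈ 0.8966

PN ≈ 0.897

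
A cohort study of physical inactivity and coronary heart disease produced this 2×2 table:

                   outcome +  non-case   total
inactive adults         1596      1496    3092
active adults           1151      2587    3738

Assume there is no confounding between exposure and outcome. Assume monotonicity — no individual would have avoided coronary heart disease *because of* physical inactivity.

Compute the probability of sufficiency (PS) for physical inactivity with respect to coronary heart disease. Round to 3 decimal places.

p₁ = P(outcome | exposed) = 1596/3092 = 0.51617
p₀ = P(outcome | unexposed) = 1151/3738 = 0.30792
Under exogeneity and monotonicity, PS = (p₁ − p₀)/(1 − p₀).
PS = (0.51617 − 0.30792) / 0.69208 ≈ 0.3009

PS ≈ 0.301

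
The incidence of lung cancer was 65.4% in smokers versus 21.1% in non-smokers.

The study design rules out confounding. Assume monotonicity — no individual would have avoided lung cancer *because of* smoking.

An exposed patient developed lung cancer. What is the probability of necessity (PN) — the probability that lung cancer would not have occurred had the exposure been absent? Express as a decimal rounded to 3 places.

PN ≈ 0.677

p₁ = 0.654, p₀ = 0.211.
Under exogeneity and monotonicity, PN = (p₁ − p₀) / p₁.
PN = (0.654 − 0.211) / 0.654 = 0.443 / 0.654 ≈ 0.6774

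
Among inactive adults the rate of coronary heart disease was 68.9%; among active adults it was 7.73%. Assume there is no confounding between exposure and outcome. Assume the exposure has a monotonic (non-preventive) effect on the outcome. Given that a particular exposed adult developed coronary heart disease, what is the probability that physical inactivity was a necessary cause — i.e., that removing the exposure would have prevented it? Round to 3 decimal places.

p₁ = 0.689, p₀ = 0.0773.
Under exogeneity and monotonicity, PN = (p₁ − p₀) / p₁.
PN = (0.689 − 0.0773) / 0.689 = 0.6117 / 0.689 ≈ 0.8878

PN ≈ 0.888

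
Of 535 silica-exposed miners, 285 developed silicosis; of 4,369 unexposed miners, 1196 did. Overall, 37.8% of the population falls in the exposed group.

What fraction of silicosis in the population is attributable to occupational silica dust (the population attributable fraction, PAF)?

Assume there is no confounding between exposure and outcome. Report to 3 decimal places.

PAF ≈ 0.263

p₁ = P(outcome | exposed) = 285/535 = 0.53271
p₀ = P(outcome | unexposed) = 1196/4369 = 0.27375
Overall risk P(Y=1) = π·p₁ + (1−π)·p₀ = 0.378×0.53271 + 0.622×0.27375 = 0.37164.
Under exogeneity, PAF = [P(Y=1) − p₀] / P(Y=1).
PAF = (0.37164 − 0.27375) / 0.37164 ≈ 0.2634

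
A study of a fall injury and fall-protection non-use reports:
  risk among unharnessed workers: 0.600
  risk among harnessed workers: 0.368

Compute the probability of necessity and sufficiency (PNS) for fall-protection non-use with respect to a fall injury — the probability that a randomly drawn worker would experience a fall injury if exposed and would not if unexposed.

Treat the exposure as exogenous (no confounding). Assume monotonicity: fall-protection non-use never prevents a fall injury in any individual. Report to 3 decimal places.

PNS ≈ 0.232

Let p₁ = 0.6, p₀ = 0.368.
Under exogeneity and monotonicity, PNS = p₁ − p₀.
PNS = 0.6 − 0.368 = 0.232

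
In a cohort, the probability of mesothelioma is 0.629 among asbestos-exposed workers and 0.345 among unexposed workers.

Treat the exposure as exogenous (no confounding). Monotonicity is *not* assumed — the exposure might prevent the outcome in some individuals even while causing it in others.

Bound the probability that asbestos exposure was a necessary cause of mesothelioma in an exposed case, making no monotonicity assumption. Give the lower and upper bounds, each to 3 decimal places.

Let p₁ = 0.629, p₀ = 0.345.
Under exogeneity alone the bounds on PN are max{0,(p₁−p₀)/p₁} ≤ PN ≤ min{1,(1−p₀)/p₁}.
  lower = (p₁ − p₀)/p₁ = 0.284 / 0.629 ≈ 0.4515
  upper = min{1, (1 − p₀)/p₁} = 0.655 / 0.629 ≈ 1.0413 → capped at 1

0.452 ≤ PN ≤ 1.000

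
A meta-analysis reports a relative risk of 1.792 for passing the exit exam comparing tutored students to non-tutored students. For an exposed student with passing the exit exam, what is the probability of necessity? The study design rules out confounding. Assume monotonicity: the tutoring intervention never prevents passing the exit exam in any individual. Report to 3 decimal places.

Under exogeneity and monotonicity, PN = (RR − 1) / RR = 1 − 1/RR.
PN = (1.792 − 1) / 1.792 = 0.792 / 1.792 ≈ 0.4420

PN ≈ 0.442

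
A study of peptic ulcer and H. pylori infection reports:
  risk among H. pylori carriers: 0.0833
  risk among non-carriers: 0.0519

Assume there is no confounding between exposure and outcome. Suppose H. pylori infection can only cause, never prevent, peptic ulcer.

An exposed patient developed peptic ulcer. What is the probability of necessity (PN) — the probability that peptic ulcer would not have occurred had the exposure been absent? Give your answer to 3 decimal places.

PN ≈ 0.377

Let p₁ = 0.0833, p₀ = 0.0519.
Under exogeneity and monotonicity, PN = (p₁ − p₀) / p₁.
PN = (0.0833 − 0.0519) / 0.0833 = 0.0314 / 0.0833 ≈ 0.3770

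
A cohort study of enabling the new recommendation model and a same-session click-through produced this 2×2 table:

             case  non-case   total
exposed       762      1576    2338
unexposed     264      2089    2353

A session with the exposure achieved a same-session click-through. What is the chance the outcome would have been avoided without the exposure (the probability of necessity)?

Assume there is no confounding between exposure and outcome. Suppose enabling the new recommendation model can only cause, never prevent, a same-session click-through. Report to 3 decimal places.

PN ≈ 0.656

p₁ = P(outcome | exposed) = 762/2338 = 0.32592
p₀ = P(outcome | unexposed) = 264/2353 = 0.1122
Under exogeneity and monotonicity, PN = (p₁ − p₀) / p₁.
PN = (0.32592 − 0.1122) / 0.32592 = 0.21372 / 0.32592 ≈ 0.6558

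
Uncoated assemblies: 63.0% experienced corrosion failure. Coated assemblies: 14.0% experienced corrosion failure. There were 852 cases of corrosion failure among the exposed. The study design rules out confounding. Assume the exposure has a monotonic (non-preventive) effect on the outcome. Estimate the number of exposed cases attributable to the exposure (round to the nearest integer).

about 663 cases

p₁ = 0.63, p₀ = 0.14.
PN = (p₁ − p₀)/p₁ = (0.63 − 0.14) / 0.63 ≈ 0.77778.
Attributable cases ≈ PN × (exposed cases) = 0.77778 × 852 ≈ 662.67.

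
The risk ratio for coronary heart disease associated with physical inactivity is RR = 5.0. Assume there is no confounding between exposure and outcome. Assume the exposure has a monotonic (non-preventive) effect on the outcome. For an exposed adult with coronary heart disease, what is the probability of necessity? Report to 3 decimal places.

PN ≈ 0.800

Under exogeneity and monotonicity, PN = (RR − 1) / RR = 1 − 1/RR.
PN = (5.0 − 1) / 5.0 = 4 / 5.0 ≈ 0.8000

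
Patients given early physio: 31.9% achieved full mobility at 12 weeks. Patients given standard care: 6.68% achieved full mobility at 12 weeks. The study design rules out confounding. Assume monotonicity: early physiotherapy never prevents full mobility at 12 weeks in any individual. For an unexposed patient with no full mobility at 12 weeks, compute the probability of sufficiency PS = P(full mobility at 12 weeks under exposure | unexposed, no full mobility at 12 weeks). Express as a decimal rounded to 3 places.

p₁ = 0.319, p₀ = 0.0668.
Under exogeneity and monotonicity, PS = (p₁ − p₀) / (1 − p₀).
PS = (0.319 − 0.0668) / (1 − 0.0668) = 0.2522 / 0.9332 ≈ 0.2703

PS ≈ 0.270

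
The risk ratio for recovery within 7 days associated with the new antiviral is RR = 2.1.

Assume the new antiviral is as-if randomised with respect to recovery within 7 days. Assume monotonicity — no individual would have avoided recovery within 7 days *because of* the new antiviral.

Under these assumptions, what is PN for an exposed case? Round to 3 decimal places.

PN ≈ 0.524

Under exogeneity and monotonicity, PN = (RR − 1) / RR = 1 − 1/RR.
PN = (2.1 − 1) / 2.1 = 1.1 / 2.1 ≈ 0.5238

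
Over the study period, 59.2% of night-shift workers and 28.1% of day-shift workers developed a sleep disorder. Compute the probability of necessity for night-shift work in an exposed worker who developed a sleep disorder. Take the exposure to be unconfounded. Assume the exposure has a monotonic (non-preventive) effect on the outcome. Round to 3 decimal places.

PN ≈ 0.525

p₁ = 0.592, p₀ = 0.281.
Under exogeneity and monotonicity, PN = (p₁ − p₀) / p₁.
PN = (0.592 − 0.281) / 0.592 = 0.311 / 0.592 ≈ 0.5253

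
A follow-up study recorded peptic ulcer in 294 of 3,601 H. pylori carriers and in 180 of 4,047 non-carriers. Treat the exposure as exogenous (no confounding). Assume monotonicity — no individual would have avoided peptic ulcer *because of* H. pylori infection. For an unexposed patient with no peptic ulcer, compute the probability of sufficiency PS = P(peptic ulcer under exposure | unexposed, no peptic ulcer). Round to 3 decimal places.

p₁ = P(outcome | exposed) = 294/3601 = 0.081644
p₀ = P(outcome | unexposed) = 180/4047 = 0.044477
Under exogeneity and monotonicity, PS = (p₁ − p₀) / (1 − p₀).
PS = (0.081644 − 0.044477) / (1 − 0.044477) = 0.037167 / 0.95552 ≈ 0.0389

PS ≈ 0.039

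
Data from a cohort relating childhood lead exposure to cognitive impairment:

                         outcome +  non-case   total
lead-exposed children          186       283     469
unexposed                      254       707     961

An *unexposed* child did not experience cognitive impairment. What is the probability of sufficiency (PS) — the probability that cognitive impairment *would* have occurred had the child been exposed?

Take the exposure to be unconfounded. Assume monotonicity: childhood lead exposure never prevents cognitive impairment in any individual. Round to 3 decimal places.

p₁ = P(outcome | exposed) = 186/469 = 0.39659
p₀ = P(outcome | unexposed) = 254/961 = 0.26431
Under exogeneity and monotonicity, PS = (p₁ − p₀) / (1 − p₀).
PS = (0.39659 − 0.26431) / (1 − 0.26431) = 0.13228 / 0.73569 ≈ 0.1798

PS ≈ 0.180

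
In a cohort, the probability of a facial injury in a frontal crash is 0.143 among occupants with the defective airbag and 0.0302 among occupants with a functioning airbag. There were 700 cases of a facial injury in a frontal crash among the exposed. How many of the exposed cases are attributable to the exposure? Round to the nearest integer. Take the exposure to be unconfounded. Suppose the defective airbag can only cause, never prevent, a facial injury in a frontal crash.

Let p₁ = 0.143, p₀ = 0.0302.
PN = (p₁ − p₀)/p₁ = (0.143 − 0.0302) / 0.143 ≈ 0.78881.
Attributable cases ≈ PN × (exposed cases) = 0.78881 × 700 ≈ 552.17.

about 552 cases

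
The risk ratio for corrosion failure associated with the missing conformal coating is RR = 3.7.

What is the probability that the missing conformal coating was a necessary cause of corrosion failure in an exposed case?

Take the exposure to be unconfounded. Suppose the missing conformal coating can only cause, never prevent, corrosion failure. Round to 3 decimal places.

Under exogeneity and monotonicity, PN = (RR − 1) / RR = 1 − 1/RR.
PN = (3.7 − 1) / 3.7 = 2.7 / 3.7 ≈ 0.7297

PN ≈ 0.730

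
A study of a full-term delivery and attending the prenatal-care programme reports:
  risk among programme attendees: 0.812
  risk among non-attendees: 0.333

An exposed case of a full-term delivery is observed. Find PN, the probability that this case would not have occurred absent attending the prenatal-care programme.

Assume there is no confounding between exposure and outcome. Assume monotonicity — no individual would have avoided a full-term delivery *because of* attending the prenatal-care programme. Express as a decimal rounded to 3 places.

Let p₁ = 0.812, p₀ = 0.333.
Under exogeneity and monotonicity, PN = (p₁ − p₀) / p₁.
PN = (0.812 − 0.333) / 0.812 = 0.479 / 0.812 ≈ 0.5899

PN ≈ 0.590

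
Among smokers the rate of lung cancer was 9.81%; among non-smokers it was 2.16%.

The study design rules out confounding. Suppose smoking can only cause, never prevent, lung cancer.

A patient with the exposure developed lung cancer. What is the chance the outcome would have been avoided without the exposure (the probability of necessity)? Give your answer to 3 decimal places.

PN ≈ 0.780

p₁ = 0.0981, p₀ = 0.0216.
Under exogeneity and monotonicity, PN = (p₁ − p₀) / p₁.
PN = (0.0981 − 0.0216) / 0.0981 = 0.0765 / 0.0981 ≈ 0.7798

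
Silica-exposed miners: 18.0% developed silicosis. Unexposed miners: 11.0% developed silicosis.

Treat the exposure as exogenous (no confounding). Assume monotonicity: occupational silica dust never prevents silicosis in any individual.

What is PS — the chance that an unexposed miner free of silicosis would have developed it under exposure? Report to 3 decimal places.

p₁ = 0.18, p₀ = 0.11.
Under exogeneity and monotonicity, PS = (p₁ − p₀) / (1 − p₀).
PS = (0.18 − 0.11) / (1 − 0.11) = 0.07 / 0.89 ≈ 0.0787

PS ≈ 0.079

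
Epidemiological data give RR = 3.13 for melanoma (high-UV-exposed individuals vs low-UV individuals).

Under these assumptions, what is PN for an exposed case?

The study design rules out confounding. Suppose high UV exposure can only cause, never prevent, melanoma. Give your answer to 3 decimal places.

PN ≈ 0.681

Under exogeneity and monotonicity, PN = (RR − 1) / RR = 1 − 1/RR.
PN = (3.13 − 1) / 3.13 = 2.13 / 3.13 ≈ 0.6805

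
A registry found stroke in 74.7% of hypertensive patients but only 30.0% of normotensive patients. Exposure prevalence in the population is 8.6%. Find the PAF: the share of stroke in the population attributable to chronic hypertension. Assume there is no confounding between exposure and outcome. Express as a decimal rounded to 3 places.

p₁ = 0.747, p₀ = 0.3.
Overall risk P(Y=1) = π·p₁ + (1−π)·p₀ = 0.086×0.747 + 0.914×0.3 = 0.33844.
Under exogeneity, PAF = [P(Y=1) − p₀] / P(Y=1).
PAF = (0.33844 − 0.3) / 0.33844 ≈ 0.1136

PAF ≈ 0.114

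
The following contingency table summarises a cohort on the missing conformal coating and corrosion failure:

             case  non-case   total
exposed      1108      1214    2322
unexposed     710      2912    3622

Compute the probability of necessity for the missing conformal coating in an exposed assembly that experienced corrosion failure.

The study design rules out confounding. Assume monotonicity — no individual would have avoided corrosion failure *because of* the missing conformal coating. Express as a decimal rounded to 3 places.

PN ≈ 0.589

p₁ = P(outcome | exposed) = 1108/2322 = 0.47717
p₀ = P(outcome | unexposed) = 710/3622 = 0.19602
Under exogeneity and monotonicity, PN = (p₁ − p₀)/p₁.
PN = (0.47717 − 0.19602) / 0.47717 ≈ 0.5892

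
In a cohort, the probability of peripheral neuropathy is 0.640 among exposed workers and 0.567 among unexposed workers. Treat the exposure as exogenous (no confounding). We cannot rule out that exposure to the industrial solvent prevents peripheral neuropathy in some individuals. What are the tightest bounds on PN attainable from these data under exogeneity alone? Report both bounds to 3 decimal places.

0.114 ≤ PN ≤ 0.677

Let p₁ = 0.64, p₀ = 0.567.
Under exogeneity alone the bounds on PN are max{0,(p₁−p₀)/p₁} ≤ PN ≤ min{1,(1−p₀)/p₁}.
  lower = (p₁ − p₀)/p₁ = 0.073 / 0.64 ≈ 0.1141
  upper = min{1, (1 − p₀)/p₁} = 0.433 / 0.64 ≈ 0.6766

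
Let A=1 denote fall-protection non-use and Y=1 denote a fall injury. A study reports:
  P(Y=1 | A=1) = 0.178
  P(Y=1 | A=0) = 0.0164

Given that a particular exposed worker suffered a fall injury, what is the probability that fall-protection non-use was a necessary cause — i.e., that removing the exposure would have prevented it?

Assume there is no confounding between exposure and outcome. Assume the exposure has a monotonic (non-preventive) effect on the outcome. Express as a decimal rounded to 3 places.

Let p₁ = 0.178, p₀ = 0.0164.
Under exogeneity and monotonicity, PN = (p₁ − p₀) / p₁.
PN = (0.178 − 0.0164) / 0.178 = 0.1616 / 0.178 ≈ 0.9079

PN ≈ 0.908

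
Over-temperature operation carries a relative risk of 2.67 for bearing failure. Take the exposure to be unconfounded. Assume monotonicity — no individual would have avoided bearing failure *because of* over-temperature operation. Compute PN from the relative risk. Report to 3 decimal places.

PN ≈ 0.625

Under exogeneity and monotonicity, PN = (RR − 1) / RR = 1 − 1/RR.
PN = (2.67 − 1) / 2.67 = 1.67 / 2.67 ≈ 0.6255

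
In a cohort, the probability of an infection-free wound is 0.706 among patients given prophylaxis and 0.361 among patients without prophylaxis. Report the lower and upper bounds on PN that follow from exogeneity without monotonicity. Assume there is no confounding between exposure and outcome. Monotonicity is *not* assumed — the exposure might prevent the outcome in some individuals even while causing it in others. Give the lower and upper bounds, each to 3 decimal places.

Let p₁ = 0.706, p₀ = 0.361.
Under exogeneity alone the bounds on PN are max{0,(p₁−p₀)/p₁} ≤ PN ≤ min{1,(1−p₀)/p₁}.
  lower = (p₁ − p₀)/p₁ = 0.345 / 0.706 ≈ 0.4887
  upper = min{1, (1 − p₀)/p₁} = 0.639 / 0.706 ≈ 0.9051

0.489 ≤ PN ≤ 0.905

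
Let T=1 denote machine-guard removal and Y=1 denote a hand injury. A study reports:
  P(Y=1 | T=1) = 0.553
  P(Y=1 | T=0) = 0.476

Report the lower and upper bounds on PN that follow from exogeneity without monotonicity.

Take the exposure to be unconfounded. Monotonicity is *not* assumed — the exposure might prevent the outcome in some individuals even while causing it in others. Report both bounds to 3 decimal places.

Let p₁ = 0.553, p₀ = 0.476.
Under exogeneity alone the bounds on PN are max{0,(p₁−p₀)/p₁} ≤ PN ≤ min{1,(1−p₀)/p₁}.
  lower = (p₁ − p₀)/p₁ = 0.077 / 0.553 ≈ 0.1392
  upper = min{1, (1 − p₀)/p₁} = 0.524 / 0.553 ≈ 0.9476

0.139 ≤ PN ≤ 0.948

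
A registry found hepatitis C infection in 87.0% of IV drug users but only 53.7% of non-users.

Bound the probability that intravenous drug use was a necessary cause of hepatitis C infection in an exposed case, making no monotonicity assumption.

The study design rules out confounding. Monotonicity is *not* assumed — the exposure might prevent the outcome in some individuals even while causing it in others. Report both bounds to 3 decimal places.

0.383 ≤ PN ≤ 0.532

p₁ = 0.87, p₀ = 0.537.
Under exogeneity alone the bounds on PN are max{0,(p₁−p₀)/p₁} ≤ PN ≤ min{1,(1−p₀)/p₁}.
  lower = (p₁ − p₀)/p₁ = 0.333 / 0.87 ≈ 0.3828
  upper = min{1, (1 − p₀)/p₁} = 0.463 / 0.87 ≈ 0.5322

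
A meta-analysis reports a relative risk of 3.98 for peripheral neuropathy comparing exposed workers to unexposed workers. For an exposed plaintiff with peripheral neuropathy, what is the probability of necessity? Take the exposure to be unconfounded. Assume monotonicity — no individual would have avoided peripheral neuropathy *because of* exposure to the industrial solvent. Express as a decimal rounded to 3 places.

PN ≈ 0.749

Under exogeneity and monotonicity, PN = (RR − 1) / RR = 1 − 1/RR.
PN = (3.98 − 1) / 3.98 = 2.98 / 3.98 ≈ 0.7487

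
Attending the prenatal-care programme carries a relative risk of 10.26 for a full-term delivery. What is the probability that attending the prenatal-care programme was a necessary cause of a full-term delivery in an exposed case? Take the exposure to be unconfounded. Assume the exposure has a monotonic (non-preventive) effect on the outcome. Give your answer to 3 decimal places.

PN ≈ 0.903

Under exogeneity and monotonicity, PN = (RR − 1) / RR = 1 − 1/RR.
PN = (10.26 − 1) / 10.26 = 9.26 / 10.26 ≈ 0.9025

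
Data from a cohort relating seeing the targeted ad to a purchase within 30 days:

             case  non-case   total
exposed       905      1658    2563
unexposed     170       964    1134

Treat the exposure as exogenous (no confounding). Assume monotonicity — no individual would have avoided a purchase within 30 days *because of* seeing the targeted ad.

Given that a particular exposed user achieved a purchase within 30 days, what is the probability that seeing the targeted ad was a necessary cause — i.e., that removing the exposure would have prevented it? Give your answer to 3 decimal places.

PN ≈ 0.575

p₁ = P(outcome | exposed) = 905/2563 = 0.3531
p₀ = P(outcome | unexposed) = 170/1134 = 0.14991
Under exogeneity and monotonicity, PN = (p₁ − p₀)/p₁.
PN = (0.3531 − 0.14991) / 0.3531 ≈ 0.5754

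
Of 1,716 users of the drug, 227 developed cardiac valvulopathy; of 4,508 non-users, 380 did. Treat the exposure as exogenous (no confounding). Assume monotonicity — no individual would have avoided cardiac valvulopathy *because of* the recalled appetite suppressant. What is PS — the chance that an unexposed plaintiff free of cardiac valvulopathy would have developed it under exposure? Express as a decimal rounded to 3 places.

p₁ = P(outcome | exposed) = 227/1716 = 0.13228
p₀ = P(outcome | unexposed) = 380/4508 = 0.084295
Under exogeneity and monotonicity, PS = (p₁ − p₀) / (1 − p₀).
PS = (0.13228 − 0.084295) / (1 − 0.084295) = 0.04799 / 0.91571 ≈ 0.0524

PS ≈ 0.052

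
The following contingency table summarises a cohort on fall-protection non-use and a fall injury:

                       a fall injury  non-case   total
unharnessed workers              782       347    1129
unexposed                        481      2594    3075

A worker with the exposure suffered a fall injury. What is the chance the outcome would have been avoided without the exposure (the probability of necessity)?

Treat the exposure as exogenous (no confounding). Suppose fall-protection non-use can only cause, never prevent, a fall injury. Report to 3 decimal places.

p₁ = P(outcome | exposed) = 782/1129 = 0.69265
p₀ = P(outcome | unexposed) = 481/3075 = 0.15642
Under exogeneity and monotonicity, PN = (p₁ − p₀)/p₁.
PN = (0.69265 − 0.15642) / 0.69265 ≈ 0.7742

PN ≈ 0.774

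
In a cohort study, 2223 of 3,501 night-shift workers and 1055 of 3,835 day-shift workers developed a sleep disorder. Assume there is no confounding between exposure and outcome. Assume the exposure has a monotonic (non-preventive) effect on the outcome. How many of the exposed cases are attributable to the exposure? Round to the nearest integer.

p₁ = P(outcome | exposed) = 2223/3501 = 0.63496
p₀ = P(outcome | unexposed) = 1055/3835 = 0.2751
PN = (p₁ − p₀)/p₁ = (0.63496 − 0.2751) / 0.63496 ≈ 0.56675.
Attributable cases ≈ PN × (exposed cases) = 0.56675 × 2223 ≈ 1259.88.

about 1260 cases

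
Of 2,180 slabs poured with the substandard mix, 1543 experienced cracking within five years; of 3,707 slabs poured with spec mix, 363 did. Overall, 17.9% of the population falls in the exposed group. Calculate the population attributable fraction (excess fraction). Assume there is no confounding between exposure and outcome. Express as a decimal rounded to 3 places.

p₁ = P(outcome | exposed) = 1543/2180 = 0.7078
p₀ = P(outcome | unexposed) = 363/3707 = 0.097923
Overall risk P(Y=1) = π·p₁ + (1−π)·p₀ = 0.179×0.7078 + 0.821×0.097923 = 0.20709.
Under exogeneity, PAF = [P(Y=1) − p₀] / P(Y=1).
PAF = (0.20709 − 0.097923) / 0.20709 ≈ 0.5271

PAF ≈ 0.527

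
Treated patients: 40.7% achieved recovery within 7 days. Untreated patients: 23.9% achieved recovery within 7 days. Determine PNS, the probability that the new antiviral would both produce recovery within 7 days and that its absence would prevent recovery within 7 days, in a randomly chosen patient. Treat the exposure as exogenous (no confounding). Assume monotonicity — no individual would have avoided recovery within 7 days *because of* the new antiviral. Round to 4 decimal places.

PNS ≈ 0.1680

p₁ = 0.407, p₀ = 0.239.
Under exogeneity and monotonicity, PNS = p₁ − p₀.
PNS = 0.407 − 0.239 = 0.168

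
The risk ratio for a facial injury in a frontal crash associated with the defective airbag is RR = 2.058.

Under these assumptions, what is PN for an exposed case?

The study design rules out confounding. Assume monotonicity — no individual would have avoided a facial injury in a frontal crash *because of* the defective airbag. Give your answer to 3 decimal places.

Under exogeneity and monotonicity, PN = (RR − 1) / RR = 1 − 1/RR.
PN = (2.058 − 1) / 2.058 = 1.058 / 2.058 ≈ 0.5141

PN ≈ 0.514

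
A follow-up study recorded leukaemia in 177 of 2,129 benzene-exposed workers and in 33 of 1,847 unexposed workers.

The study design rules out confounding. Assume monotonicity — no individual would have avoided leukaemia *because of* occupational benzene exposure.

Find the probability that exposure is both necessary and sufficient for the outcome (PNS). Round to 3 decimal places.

PNS ≈ 0.065

p₁ = P(outcome | exposed) = 177/2129 = 0.083138
p₀ = P(outcome | unexposed) = 33/1847 = 0.017867
Under exogeneity and monotonicity, PNS = p₁ − p₀.
PNS = 0.083138 − 0.017867 = 0.065271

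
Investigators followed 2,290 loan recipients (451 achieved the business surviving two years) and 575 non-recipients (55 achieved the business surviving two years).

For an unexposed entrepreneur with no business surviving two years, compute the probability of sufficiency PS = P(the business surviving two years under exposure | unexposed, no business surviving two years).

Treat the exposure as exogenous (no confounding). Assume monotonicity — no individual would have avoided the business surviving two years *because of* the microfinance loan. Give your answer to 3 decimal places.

p₁ = P(outcome | exposed) = 451/2290 = 0.19694
p₀ = P(outcome | unexposed) = 55/575 = 0.095652
Under exogeneity and monotonicity, PS = (p₁ − p₀) / (1 − p₀).
PS = (0.19694 − 0.095652) / (1 − 0.095652) = 0.10129 / 0.90435 ≈ 0.1120

PS ≈ 0.112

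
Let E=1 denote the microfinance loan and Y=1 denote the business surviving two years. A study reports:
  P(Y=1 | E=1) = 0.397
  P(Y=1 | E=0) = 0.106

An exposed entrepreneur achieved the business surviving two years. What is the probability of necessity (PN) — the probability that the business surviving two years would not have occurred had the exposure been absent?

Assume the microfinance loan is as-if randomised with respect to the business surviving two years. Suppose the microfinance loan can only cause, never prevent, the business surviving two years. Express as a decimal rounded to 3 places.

PN ≈ 0.733

Let p₁ = 0.397, p₀ = 0.106.
Under exogeneity and monotonicity, PN = (p₁ − p₀) / p₁.
PN = (0.397 − 0.106) / 0.397 = 0.291 / 0.397 ≈ 0.7330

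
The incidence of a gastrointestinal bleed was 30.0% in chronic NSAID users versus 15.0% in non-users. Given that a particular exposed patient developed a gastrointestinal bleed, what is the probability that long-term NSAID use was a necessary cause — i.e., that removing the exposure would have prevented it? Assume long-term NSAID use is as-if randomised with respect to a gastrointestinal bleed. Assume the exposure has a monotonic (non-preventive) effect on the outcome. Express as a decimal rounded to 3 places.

PN ≈ 0.500

p₁ = 0.3, p₀ = 0.15.
Under exogeneity and monotonicity, PN = (p₁ − p₀) / p₁.
PN = (0.3 − 0.15) / 0.3 = 0.15 / 0.3 ≈ 0.5000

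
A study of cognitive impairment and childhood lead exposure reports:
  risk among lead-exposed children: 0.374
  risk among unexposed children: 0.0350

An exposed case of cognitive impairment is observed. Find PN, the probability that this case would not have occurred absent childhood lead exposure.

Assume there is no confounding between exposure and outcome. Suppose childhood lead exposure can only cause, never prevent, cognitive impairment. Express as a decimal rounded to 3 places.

Let p₁ = 0.374, p₀ = 0.035.
Under exogeneity and monotonicity, PN = (p₁ − p₀) / p₁.
PN = (0.374 − 0.035) / 0.374 = 0.339 / 0.374 ≈ 0.9064

PN ≈ 0.906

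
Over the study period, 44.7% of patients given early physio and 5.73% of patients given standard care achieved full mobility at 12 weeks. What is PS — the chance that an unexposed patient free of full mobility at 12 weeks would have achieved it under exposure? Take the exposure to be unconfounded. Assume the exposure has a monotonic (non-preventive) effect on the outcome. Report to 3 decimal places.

p₁ = 0.447, p₀ = 0.0573.
Under exogeneity and monotonicity, PS = (p₁ − p₀) / (1 − p₀).
PS = (0.447 − 0.0573) / (1 − 0.0573) = 0.3897 / 0.9427 ≈ 0.4134

PS ≈ 0.413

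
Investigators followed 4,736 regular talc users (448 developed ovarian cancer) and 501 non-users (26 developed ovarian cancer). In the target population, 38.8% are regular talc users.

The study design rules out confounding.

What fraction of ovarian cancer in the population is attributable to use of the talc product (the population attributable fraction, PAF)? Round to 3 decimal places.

PAF ≈ 0.242

p₁ = P(outcome | exposed) = 448/4736 = 0.094595
p₀ = P(outcome | unexposed) = 26/501 = 0.051896
Overall risk P(Y=1) = π·p₁ + (1−π)·p₀ = 0.388×0.094595 + 0.612×0.051896 = 0.068463.
Under exogeneity, PAF = [P(Y=1) − p₀] / P(Y=1).
PAF = (0.068463 − 0.051896) / 0.068463 ≈ 0.2420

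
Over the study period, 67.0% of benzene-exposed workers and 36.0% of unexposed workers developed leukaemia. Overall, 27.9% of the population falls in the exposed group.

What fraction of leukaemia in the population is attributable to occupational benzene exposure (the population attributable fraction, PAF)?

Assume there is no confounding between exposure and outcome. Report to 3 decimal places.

p₁ = 0.67, p₀ = 0.36.
Overall risk P(Y=1) = π·p₁ + (1−π)·p₀ = 0.279×0.67 + 0.721×0.36 = 0.44649.
Under exogeneity, PAF = [P(Y=1) − p₀] / P(Y=1).
PAF = (0.44649 − 0.36) / 0.44649 ≈ 0.1937

PAF ≈ 0.194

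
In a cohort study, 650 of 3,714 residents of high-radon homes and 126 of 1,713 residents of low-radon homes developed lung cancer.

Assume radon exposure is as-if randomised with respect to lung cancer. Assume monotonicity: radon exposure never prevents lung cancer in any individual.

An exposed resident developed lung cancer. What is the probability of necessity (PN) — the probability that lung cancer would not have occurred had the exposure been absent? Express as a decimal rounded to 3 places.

p₁ = P(outcome | exposed) = 650/3714 = 0.17501
p₀ = P(outcome | unexposed) = 126/1713 = 0.073555
Under exogeneity and monotonicity, PN = (p₁ − p₀) / p₁.
PN = (0.17501 − 0.073555) / 0.17501 = 0.10146 / 0.17501 ≈ 0.5797

PN ≈ 0.580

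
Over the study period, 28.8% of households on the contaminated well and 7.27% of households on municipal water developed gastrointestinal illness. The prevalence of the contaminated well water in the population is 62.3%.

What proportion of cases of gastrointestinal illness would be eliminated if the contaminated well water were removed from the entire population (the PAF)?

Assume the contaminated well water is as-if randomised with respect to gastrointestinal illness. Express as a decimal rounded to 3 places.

PAF ≈ 0.649

p₁ = 0.288, p₀ = 0.0727.
Overall risk P(Y=1) = π·p₁ + (1−π)·p₀ = 0.623×0.288 + 0.377×0.0727 = 0.20683.
Under exogeneity, PAF = [P(Y=1) − p₀] / P(Y=1).
PAF = (0.20683 − 0.0727) / 0.20683 ≈ 0.6485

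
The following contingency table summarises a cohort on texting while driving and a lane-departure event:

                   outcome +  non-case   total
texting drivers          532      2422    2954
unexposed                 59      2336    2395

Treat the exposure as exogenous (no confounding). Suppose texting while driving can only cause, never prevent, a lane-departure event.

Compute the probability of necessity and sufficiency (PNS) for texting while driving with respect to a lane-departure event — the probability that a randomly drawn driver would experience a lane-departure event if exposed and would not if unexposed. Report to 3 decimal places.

PNS ≈ 0.155

p₁ = P(outcome | exposed) = 532/2954 = 0.18009
p₀ = P(outcome | unexposed) = 59/2395 = 0.024635
Under exogeneity and monotonicity, PNS = p₁ − p₀.
PNS = 0.18009 − 0.024635 = 0.15546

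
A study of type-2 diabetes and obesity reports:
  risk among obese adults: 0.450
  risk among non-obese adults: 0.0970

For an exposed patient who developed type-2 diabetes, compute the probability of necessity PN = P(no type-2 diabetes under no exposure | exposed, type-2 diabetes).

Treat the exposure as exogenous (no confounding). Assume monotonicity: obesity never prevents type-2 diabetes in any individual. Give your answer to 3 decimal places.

Let p₁ = 0.45, p₀ = 0.097.
Under exogeneity and monotonicity, PN = (p₁ − p₀) / p₁.
PN = (0.45 − 0.097) / 0.45 = 0.353 / 0.45 ≈ 0.7844

PN ≈ 0.784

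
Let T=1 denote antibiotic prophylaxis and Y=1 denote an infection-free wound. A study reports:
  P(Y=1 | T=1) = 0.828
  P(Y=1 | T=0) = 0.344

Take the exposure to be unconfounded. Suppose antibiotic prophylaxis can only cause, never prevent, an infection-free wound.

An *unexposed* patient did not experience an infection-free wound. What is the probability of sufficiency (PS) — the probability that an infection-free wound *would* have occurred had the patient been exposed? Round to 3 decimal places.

PS ≈ 0.738

Let p₁ = 0.828, p₀ = 0.344.
Under exogeneity and monotonicity, PS = (p₁ − p₀) / (1 − p₀).
PS = (0.828 − 0.344) / (1 − 0.344) = 0.484 / 0.656 ≈ 0.7378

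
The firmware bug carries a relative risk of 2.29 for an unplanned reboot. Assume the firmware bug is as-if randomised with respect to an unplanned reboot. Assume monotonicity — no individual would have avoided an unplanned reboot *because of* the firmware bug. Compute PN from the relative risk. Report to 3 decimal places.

Under exogeneity and monotonicity, PN = (RR − 1) / RR = 1 − 1/RR.
PN = (2.29 − 1) / 2.29 = 1.29 / 2.29 ≈ 0.5633

PN ≈ 0.563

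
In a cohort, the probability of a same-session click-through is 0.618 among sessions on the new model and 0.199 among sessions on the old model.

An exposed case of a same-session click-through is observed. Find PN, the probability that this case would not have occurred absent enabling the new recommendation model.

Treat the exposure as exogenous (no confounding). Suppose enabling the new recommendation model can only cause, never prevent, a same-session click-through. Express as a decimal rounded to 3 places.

PN ≈ 0.678

Let p₁ = 0.618, p₀ = 0.199.
Under exogeneity and monotonicity, PN = (p₁ − p₀) / p₁.
PN = (0.618 − 0.199) / 0.618 = 0.419 / 0.618 ≈ 0.6780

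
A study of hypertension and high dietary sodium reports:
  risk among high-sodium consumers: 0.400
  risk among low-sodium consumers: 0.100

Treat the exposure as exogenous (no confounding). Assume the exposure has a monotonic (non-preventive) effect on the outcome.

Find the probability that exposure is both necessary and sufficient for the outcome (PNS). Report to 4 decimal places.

PNS ≈ 0.3000

Let p₁ = 0.4, p₀ = 0.1.
Under exogeneity and monotonicity, PNS = p₁ − p₀.
PNS = 0.4 − 0.1 = 0.3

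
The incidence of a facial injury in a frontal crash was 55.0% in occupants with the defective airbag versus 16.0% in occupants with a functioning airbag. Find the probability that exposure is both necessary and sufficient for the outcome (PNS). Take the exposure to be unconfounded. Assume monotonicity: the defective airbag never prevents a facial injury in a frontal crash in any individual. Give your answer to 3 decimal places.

PNS ≈ 0.390

p₁ = 0.55, p₀ = 0.16.
Under exogeneity and monotonicity, PNS = p₁ − p₀.
PNS = 0.55 − 0.16 = 0.39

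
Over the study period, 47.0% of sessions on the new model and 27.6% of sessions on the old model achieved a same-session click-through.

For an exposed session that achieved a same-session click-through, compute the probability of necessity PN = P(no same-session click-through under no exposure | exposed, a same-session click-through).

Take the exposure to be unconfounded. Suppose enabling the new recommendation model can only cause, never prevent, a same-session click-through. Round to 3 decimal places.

p₁ = 0.47, p₀ = 0.276.
Under exogeneity and monotonicity, PN = (p₁ − p₀) / p₁.
PN = (0.47 − 0.276) / 0.47 = 0.194 / 0.47 ≈ 0.4128

PN ≈ 0.413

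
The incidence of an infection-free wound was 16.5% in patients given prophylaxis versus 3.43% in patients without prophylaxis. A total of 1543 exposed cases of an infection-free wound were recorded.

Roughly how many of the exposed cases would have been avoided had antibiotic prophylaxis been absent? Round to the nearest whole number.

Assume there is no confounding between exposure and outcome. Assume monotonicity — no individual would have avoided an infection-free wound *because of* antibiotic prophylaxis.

about 1222 cases

p₁ = 0.165, p₀ = 0.0343.
PN = (p₁ − p₀)/p₁ = (0.165 − 0.0343) / 0.165 ≈ 0.79212.
Attributable cases ≈ PN × (exposed cases) = 0.79212 × 1543 ≈ 1222.24.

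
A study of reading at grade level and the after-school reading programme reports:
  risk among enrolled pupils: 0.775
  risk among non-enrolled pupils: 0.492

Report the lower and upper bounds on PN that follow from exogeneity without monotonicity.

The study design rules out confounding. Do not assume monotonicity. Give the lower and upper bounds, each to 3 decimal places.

0.365 ≤ PN ≤ 0.655

Let p₁ = 0.775, p₀ = 0.492.
Under exogeneity alone the bounds on PN are max{0,(p₁−p₀)/p₁} ≤ PN ≤ min{1,(1−p₀)/p₁}.
  lower = (p₁ − p₀)/p₁ = 0.283 / 0.775 ≈ 0.3652
  upper = min{1, (1 − p₀)/p₁} = 0.508 / 0.775 ≈ 0.6555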